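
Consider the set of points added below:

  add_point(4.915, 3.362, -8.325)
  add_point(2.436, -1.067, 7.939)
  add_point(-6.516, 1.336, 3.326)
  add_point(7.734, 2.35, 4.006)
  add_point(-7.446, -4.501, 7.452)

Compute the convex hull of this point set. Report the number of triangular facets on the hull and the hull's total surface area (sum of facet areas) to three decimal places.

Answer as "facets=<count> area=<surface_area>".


Points on the hull: [0, 1, 2, 3, 4] (5 of 5).

Per-facet area ½‖(b−a)×(c−a)‖:
  f1: (p1, p0, p4) → 87.7902
  f2: (p1, p0, p3) → 43.3594
  f3: (p2, p0, p4) → 47.6489
  f4: (p2, p0, p3) → 87.5771
  f5: (p2, p1, p4) → 35.2061
  f6: (p2, p1, p3) → 36.9944
Σ area = 338.576

Check V−E+F: 5 − 9 + 6 = 2.

facets=6 area=338.576


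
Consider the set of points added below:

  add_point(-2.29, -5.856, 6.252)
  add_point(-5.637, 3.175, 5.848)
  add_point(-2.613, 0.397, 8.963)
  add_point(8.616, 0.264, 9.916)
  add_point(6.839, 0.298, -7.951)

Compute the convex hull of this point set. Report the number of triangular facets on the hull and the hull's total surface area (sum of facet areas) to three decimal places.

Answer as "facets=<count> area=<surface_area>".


Hull vertices (5/5): indices [0, 1, 2, 3, 4].

Per-facet area ½‖(b−a)×(c−a)‖:
  f1: (p4, p3, p1) → 126.4260
  f2: (p4, p0, p1) → 85.2386
  f3: (p4, p0, p3) → 109.0696
  f4: (p2, p3, p1) → 22.2672
  f5: (p2, p0, p1) → 16.8719
  f6: (p2, p0, p3) → 38.4369
Σ area = 398.310

Euler: V−E+F = 5−9+6 = 2.

facets=6 area=398.310


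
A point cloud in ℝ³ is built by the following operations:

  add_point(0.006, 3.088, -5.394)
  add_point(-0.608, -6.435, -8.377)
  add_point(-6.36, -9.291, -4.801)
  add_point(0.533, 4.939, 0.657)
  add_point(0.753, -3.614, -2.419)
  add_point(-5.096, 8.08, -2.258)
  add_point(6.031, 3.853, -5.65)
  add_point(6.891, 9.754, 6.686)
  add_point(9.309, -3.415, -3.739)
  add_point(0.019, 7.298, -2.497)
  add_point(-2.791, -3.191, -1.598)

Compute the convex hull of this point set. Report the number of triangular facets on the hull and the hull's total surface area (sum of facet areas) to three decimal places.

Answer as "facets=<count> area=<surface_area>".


facets=14 area=621.059

9 of the 11 inputs are extreme points: [0, 1, 2, 5, 6, 7, 8, 9, 10].

Per-facet area ½‖(b−a)×(c−a)‖:
  f1: (p7, p8, p2) → 140.0061
  f2: (p1, p8, p2) → 33.7625
  f3: (p5, p1, p2) → 60.1158
  f4: (p10, p7, p2) → 7.9012
  f5: (p10, p5, p2) → 33.8471
  f6: (p10, p5, p7) → 86.3982
  f7: (p6, p7, p8) → 55.5605
  f8: (p6, p1, p8) → 45.5325
  f9: (p9, p5, p7) → 26.1173
  f10: (p9, p6, p7) → 44.6046
  f11: (p9, p6, p5) → 9.8163
  f12: (p0, p5, p1) → 28.2224
  f13: (p0, p6, p1) → 29.9554
  f14: (p0, p6, p5) → 19.2191
Σ area = 621.059

Euler: V−E+F = 9−21+14 = 2.


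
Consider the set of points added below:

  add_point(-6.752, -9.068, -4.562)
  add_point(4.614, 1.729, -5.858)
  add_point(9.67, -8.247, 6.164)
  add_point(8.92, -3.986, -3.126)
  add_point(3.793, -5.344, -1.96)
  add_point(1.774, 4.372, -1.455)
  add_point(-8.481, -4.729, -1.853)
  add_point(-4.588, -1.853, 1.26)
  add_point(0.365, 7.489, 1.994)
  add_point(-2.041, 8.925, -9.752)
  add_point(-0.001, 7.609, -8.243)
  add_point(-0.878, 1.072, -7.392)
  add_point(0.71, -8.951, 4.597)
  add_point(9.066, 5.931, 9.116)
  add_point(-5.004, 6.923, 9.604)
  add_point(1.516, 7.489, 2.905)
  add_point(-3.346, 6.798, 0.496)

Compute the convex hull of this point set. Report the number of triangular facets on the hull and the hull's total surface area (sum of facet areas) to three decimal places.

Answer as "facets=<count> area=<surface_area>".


facets=20 area=1099.869

12 of the 17 inputs are extreme points: [0, 1, 2, 3, 6, 9, 10, 11, 12, 13, 14, 15].

Per-facet area ½‖(b−a)×(c−a)‖:
  f1: (p14, p9, p6) → 134.8608
  f2: (p13, p14, p2) → 101.5776
  f3: (p0, p9, p6) → 44.0176
  f4: (p12, p14, p6) → 96.1195
  f5: (p12, p14, p2) → 78.6482
  f6: (p12, p0, p6) → 31.2863
  f7: (p12, p0, p2) → 35.3875
  f8: (p15, p14, p9) → 53.4934
  f9: (p15, p13, p9) → 37.2232
  f10: (p15, p13, p14) → 46.2345
  f11: (p3, p0, p2) → 84.7230
  f12: (p3, p13, p2) → 72.3644
  f13: (p11, p0, p9) → 30.2161
  f14: (p11, p3, p9) → 38.2249
  f15: (p11, p3, p0) → 71.2061
  f16: (p10, p13, p9) → 15.4693
  f17: (p1, p3, p13) → 59.2711
  f18: (p1, p10, p13) → 61.4713
  f19: (p1, p3, p9) → 3.8209
  f20: (p1, p10, p9) → 4.2531
Σ area = 1099.869

Euler characteristic 12−30+20 = 2 ✓


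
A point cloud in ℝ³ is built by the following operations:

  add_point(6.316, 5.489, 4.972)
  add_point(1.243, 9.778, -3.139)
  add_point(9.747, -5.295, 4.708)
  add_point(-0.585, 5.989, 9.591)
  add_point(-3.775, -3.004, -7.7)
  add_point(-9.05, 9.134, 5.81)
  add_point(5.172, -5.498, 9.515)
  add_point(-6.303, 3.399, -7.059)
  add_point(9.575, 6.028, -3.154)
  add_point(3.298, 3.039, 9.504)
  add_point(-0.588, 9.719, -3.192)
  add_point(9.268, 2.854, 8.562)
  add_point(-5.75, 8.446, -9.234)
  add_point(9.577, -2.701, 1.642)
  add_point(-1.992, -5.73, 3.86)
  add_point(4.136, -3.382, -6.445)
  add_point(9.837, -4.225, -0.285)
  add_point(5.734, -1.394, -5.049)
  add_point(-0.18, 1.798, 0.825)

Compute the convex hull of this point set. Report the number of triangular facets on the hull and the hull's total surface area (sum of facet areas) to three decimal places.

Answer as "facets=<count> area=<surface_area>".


Hull vertices (16/19): indices [0, 1, 2, 3, 4, 5, 6, 7, 8, 9, 10, 11, 12, 14, 15, 16].

Area of each hull facet:
  f1: (p4, p14, p5) → 98.3222
  f2: (p6, p14, p5) → 73.4567
  f3: (p6, p3, p5) → 46.5598
  f4: (p7, p12, p5) → 39.6419
  f5: (p7, p4, p5) → 42.2905
  f6: (p7, p4, p12) → 12.1106
  f7: (p2, p6, p11) → 28.4102
  f8: (p2, p8, p16) → 24.0820
  f9: (p2, p8, p11) → 53.9362
  f10: (p2, p6, p14) → 30.1764
  f11: (p9, p3, p11) → 8.7015
  f12: (p9, p6, p11) → 25.6435
  f13: (p9, p6, p3) → 13.8163
  f14: (p15, p4, p12) → 45.6991
  f15: (p15, p8, p12) → 85.6020
  f16: (p15, p8, p16) → 42.7129
  f17: (p15, p4, p14) → 45.8159
  f18: (p15, p2, p16) → 14.8824
  f19: (p15, p2, p14) → 64.3815
  f20: (p1, p8, p12) → 33.5561
  f21: (p1, p3, p5) → 61.7273
  f22: (p10, p12, p5) → 49.5223
  f23: (p10, p1, p5) → 8.4751
  f24: (p10, p1, p12) → 5.4909
  f25: (p0, p8, p11) → 20.9557
  f26: (p0, p1, p8) → 38.0323
  f27: (p0, p3, p11) → 22.0767
  f28: (p0, p1, p3) → 43.6099
Σ area = 1079.688

Euler characteristic 16−42+28 = 2 ✓

facets=28 area=1079.688


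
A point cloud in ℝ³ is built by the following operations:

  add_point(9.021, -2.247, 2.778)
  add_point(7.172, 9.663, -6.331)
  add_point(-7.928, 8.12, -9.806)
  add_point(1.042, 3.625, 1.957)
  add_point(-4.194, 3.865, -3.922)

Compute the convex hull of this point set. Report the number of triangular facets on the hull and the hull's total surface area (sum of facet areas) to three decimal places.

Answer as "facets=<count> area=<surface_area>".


facets=6 area=339.517

Extreme-point indices: [0, 1, 2, 3, 4] — 5 of 5 on the boundary.

Per-facet area ½‖(b−a)×(c−a)‖:
  f1: (p1, p0, p2) → 115.8054
  f2: (p3, p1, p2) → 85.5359
  f3: (p3, p1, p0) → 59.2868
  f4: (p4, p0, p2) → 31.4367
  f5: (p4, p3, p2) → 16.5285
  f6: (p4, p3, p0) → 30.9232
Σ area = 339.517

Euler characteristic 5−9+6 = 2 ✓


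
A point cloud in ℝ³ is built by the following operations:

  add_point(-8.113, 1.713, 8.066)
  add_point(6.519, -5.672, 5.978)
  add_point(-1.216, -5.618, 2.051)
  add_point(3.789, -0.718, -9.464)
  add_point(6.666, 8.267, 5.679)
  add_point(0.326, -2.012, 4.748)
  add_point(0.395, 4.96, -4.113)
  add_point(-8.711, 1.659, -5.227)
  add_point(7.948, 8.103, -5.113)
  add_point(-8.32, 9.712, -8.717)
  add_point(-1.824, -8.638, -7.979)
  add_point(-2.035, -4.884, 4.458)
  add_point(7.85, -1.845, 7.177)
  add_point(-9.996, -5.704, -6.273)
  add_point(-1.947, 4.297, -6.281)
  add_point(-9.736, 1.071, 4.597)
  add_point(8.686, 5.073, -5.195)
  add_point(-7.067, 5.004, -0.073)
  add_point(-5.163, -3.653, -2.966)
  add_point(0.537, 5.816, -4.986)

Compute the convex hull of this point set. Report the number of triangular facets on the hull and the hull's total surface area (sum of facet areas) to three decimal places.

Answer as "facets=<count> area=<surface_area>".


facets=20 area=1178.385

Points on the hull: [0, 1, 3, 4, 8, 9, 10, 11, 12, 13, 15, 16] (12 of 20).

Facet areas (half cross-product norm):
  f1: (p3, p1, p16) → 66.9394
  f2: (p15, p9, p13) → 92.6192
  f3: (p15, p0, p13) → 12.9474
  f4: (p15, p0, p9) → 24.2868
  f5: (p8, p3, p16) → 11.5448
  f6: (p8, p3, p9) → 82.4246
  f7: (p11, p0, p13) → 64.6798
  f8: (p11, p1, p0) → 33.3189
  f9: (p10, p3, p1) → 77.2774
  f10: (p10, p11, p13) → 54.9212
  f11: (p10, p11, p1) → 56.2301
  f12: (p10, p9, p13) → 68.0939
  f13: (p10, p3, p9) → 78.2658
  f14: (p4, p0, p9) → 145.1967
  f15: (p4, p8, p9) → 90.5390
  f16: (p4, p8, p16) → 16.9140
  f17: (p12, p1, p0) → 34.4487
  f18: (p12, p4, p0) → 79.9090
  f19: (p12, p1, p16) → 29.3145
  f20: (p12, p4, p16) → 58.5144
Σ area = 1178.385

Euler characteristic 12−30+20 = 2 ✓


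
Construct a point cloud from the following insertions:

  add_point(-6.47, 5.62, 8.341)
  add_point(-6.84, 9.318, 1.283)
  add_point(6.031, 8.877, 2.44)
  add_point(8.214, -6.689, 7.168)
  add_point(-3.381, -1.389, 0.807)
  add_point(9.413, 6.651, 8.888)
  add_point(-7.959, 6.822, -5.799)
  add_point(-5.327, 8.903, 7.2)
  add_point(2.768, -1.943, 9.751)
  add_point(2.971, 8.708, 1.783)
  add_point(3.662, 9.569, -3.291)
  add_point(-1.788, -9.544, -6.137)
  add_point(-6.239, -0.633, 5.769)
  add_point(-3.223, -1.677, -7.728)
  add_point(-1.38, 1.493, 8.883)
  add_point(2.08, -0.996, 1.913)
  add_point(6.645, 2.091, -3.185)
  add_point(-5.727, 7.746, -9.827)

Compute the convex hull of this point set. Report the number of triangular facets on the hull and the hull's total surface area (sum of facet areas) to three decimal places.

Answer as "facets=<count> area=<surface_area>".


facets=24 area=1106.591

Points on the hull: [0, 1, 2, 3, 5, 6, 7, 8, 10, 11, 12, 13, 16, 17] (14 of 18).

Facet areas (half cross-product norm):
  f1: (p3, p8, p5) → 41.7849
  f2: (p0, p8, p5) → 65.4608
  f3: (p0, p7, p5) → 27.1928
  f4: (p1, p10, p7) → 34.6122
  f5: (p1, p0, p6) → 22.2061
  f6: (p1, p0, p7) → 10.7338
  f7: (p2, p7, p5) → 46.7208
  f8: (p2, p10, p5) → 4.8549
  f9: (p2, p10, p7) → 38.4217
  f10: (p16, p3, p11) → 95.8903
  f11: (p16, p13, p11) → 46.6944
  f12: (p16, p10, p5) → 51.6983
  f13: (p16, p3, p5) → 78.3541
  f14: (p12, p0, p8) → 33.6054
  f15: (p12, p3, p11) → 111.0347
  f16: (p12, p3, p8) → 30.7627
  f17: (p12, p11, p6) → 102.8365
  f18: (p12, p0, p6) → 46.1136
  f19: (p17, p1, p6) → 13.3111
  f20: (p17, p1, p10) → 56.6413
  f21: (p17, p11, p6) → 41.0834
  f22: (p17, p13, p11) → 3.2176
  f23: (p17, p16, p10) → 46.0241
  f24: (p17, p16, p13) → 57.3358
Σ area = 1106.591

Check V−E+F: 14 − 36 + 24 = 2.


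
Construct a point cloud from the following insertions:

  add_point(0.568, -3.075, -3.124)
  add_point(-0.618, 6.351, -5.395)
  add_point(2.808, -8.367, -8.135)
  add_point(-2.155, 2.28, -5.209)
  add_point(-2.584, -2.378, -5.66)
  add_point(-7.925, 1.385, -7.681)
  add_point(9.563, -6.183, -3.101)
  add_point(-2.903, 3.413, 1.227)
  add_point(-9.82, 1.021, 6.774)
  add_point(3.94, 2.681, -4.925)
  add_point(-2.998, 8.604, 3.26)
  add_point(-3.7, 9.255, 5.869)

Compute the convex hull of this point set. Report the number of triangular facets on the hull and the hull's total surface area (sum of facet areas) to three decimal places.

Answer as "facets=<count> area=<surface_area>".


facets=12 area=679.915

Points on the hull: [1, 2, 5, 6, 8, 9, 10, 11] (8 of 12).

Area of each hull facet:
  f1: (p11, p6, p8) → 112.9633
  f2: (p2, p6, p8) → 94.1860
  f3: (p5, p11, p8) → 73.8113
  f4: (p5, p2, p8) → 105.1462
  f5: (p1, p5, p2) → 64.5988
  f6: (p10, p5, p11) → 12.5233
  f7: (p10, p1, p5) → 41.6783
  f8: (p9, p2, p6) → 44.2284
  f9: (p9, p1, p2) → 29.4039
  f10: (p9, p10, p1) → 26.1030
  f11: (p9, p11, p6) → 67.2833
  f12: (p9, p10, p11) → 7.9889
Σ area = 679.915

Euler characteristic 8−18+12 = 2 ✓


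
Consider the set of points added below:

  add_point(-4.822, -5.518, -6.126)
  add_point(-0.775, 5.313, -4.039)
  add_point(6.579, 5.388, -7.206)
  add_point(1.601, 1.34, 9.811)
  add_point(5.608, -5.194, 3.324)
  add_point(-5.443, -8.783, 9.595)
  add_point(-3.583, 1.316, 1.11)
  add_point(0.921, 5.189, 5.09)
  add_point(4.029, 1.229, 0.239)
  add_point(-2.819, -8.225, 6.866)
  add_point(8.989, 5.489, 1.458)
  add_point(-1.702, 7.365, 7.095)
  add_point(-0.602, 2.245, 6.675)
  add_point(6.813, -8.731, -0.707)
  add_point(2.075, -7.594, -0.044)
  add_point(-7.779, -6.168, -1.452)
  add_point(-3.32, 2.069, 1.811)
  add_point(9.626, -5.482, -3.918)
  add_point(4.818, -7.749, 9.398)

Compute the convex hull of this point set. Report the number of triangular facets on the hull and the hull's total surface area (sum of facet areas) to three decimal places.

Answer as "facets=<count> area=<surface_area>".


Extreme-point indices: [0, 1, 2, 3, 5, 10, 11, 13, 15, 17, 18] — 11 of 19 on the boundary.

Area of each hull facet:
  f1: (p5, p11, p15) → 92.2139
  f2: (p13, p5, p15) → 82.3966
  f3: (p0, p2, p17) → 82.0726
  f4: (p0, p13, p15) → 36.6753
  f5: (p0, p13, p17) → 35.4058
  f6: (p10, p2, p17) → 49.9397
  f7: (p10, p2, p11) → 53.7549
  f8: (p1, p2, p11) → 40.3600
  f9: (p1, p0, p2) → 45.4881
  f10: (p1, p11, p15) → 77.5636
  f11: (p1, p0, p15) → 32.3864
  f12: (p18, p13, p5) → 52.2741
  f13: (p18, p13, p17) → 21.5939
  f14: (p18, p10, p17) → 84.0983
  f15: (p3, p5, p11) → 41.6102
  f16: (p3, p18, p5) → 48.3406
  f17: (p3, p10, p11) → 42.3846
  f18: (p3, p18, p10) → 57.1712
Σ area = 975.730

Euler characteristic 11−27+18 = 2 ✓

facets=18 area=975.730


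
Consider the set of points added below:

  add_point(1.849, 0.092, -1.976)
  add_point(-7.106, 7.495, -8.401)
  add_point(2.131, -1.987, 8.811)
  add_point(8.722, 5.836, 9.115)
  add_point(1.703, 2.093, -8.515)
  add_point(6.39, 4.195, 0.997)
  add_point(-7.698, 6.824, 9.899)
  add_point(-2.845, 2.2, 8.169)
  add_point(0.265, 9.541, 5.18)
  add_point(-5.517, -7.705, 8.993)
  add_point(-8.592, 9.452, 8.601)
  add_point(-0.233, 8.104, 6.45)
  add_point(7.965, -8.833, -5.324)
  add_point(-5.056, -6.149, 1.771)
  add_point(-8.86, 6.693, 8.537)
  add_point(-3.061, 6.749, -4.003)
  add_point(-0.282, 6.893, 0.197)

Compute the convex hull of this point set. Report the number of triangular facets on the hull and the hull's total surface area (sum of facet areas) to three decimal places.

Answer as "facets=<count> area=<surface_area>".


Hull vertices (12/17): indices [1, 2, 3, 4, 5, 6, 8, 9, 10, 12, 13, 14].

Area of each hull facet:
  f1: (p1, p4, p12) → 35.5972
  f2: (p6, p9, p14) → 13.2084
  f3: (p6, p9, p3) → 118.5051
  f4: (p2, p12, p3) → 85.1797
  f5: (p2, p9, p3) → 11.3218
  f6: (p2, p9, p12) → 79.9078
  f7: (p5, p1, p4) → 53.9632
  f8: (p5, p12, p3) → 52.3054
  f9: (p5, p4, p12) → 67.7753
  f10: (p13, p9, p14) → 53.3819
  f11: (p13, p1, p14) → 115.2402
  f12: (p13, p9, p12) → 49.0571
  f13: (p13, p1, p12) → 129.0808
  f14: (p10, p6, p3) → 23.8873
  f15: (p10, p1, p14) → 23.6204
  f16: (p10, p6, p14) → 2.4595
  f17: (p8, p5, p3) → 36.6722
  f18: (p8, p5, p1) → 70.3546
  f19: (p8, p10, p3) → 36.5618
  f20: (p8, p10, p1) → 73.3886
Σ area = 1131.468

Check V−E+F: 12 − 30 + 20 = 2.

facets=20 area=1131.468


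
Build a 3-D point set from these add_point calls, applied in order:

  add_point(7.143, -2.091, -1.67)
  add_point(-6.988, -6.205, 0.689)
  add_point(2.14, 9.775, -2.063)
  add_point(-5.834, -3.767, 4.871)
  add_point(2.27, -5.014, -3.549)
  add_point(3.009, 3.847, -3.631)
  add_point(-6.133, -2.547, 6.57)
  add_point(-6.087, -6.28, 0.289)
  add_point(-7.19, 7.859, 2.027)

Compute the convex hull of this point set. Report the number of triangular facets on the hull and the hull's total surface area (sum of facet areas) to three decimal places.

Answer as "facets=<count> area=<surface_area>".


Points on the hull: [0, 1, 2, 3, 4, 5, 6, 7, 8] (9 of 9).

Area of each hull facet:
  f1: (p1, p6, p8) → 39.4451
  f2: (p1, p5, p8) → 80.6314
  f3: (p3, p6, p0) → 14.0330
  f4: (p3, p1, p7) → 2.4259
  f5: (p3, p1, p6) → 1.9874
  f6: (p2, p5, p8) → 32.0592
  f7: (p2, p5, p0) → 14.8289
  f8: (p2, p6, p8) → 57.3398
  f9: (p2, p6, p0) → 96.4658
  f10: (p4, p5, p0) → 22.1983
  f11: (p4, p3, p0) → 33.7150
  f12: (p4, p3, p7) → 23.4938
  f13: (p4, p1, p7) → 0.9706
  f14: (p4, p1, p5) → 44.7064
Σ area = 464.301

Euler: V−E+F = 9−21+14 = 2.

facets=14 area=464.301


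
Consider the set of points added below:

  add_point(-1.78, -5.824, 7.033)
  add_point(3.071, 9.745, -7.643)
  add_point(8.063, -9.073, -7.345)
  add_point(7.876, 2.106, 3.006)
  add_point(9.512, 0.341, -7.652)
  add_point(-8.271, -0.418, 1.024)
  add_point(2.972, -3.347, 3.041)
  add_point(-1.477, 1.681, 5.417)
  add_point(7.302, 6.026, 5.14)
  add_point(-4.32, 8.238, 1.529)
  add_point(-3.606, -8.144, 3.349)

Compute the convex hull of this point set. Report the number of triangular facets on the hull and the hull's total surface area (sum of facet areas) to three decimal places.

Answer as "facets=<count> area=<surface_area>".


Extreme-point indices: [0, 1, 2, 3, 4, 5, 7, 8, 9, 10] — 10 of 11 on the boundary.

Facet areas (half cross-product norm):
  f1: (p8, p1, p4) → 73.3057
  f2: (p2, p1, p5) → 156.1904
  f3: (p2, p1, p4) → 37.1737
  f4: (p9, p1, p5) → 53.3594
  f5: (p9, p8, p1) → 69.1597
  f6: (p10, p0, p5) → 21.9957
  f7: (p10, p2, p5) → 71.5628
  f8: (p10, p2, p0) → 36.0322
  f9: (p3, p8, p0) → 28.2956
  f10: (p3, p2, p0) → 97.4281
  f11: (p3, p8, p4) → 19.2421
  f12: (p3, p2, p4) → 51.7730
  f13: (p7, p8, p0) → 33.1383
  f14: (p7, p9, p8) → 39.7966
  f15: (p7, p0, p5) → 31.6588
  f16: (p7, p9, p5) → 32.0634
Σ area = 852.176

Check V−E+F: 10 − 24 + 16 = 2.

facets=16 area=852.176


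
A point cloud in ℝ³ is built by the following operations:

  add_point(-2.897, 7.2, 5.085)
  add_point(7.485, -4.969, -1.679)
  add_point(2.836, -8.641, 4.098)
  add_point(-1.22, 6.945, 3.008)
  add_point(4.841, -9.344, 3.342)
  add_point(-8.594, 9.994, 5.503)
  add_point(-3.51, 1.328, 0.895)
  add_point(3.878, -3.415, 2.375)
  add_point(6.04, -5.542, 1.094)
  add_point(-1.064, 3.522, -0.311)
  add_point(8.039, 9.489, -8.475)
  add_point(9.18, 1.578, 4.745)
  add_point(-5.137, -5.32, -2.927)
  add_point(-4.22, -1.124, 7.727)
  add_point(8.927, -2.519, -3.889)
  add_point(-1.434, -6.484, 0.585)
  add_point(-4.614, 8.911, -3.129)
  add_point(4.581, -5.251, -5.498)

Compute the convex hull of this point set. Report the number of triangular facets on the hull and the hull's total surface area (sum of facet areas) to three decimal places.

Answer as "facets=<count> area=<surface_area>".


Extreme-point indices: [1, 2, 4, 5, 10, 11, 12, 13, 14, 16, 17] — 11 of 18 on the boundary.

Facet areas (half cross-product norm):
  f1: (p10, p11, p5) → 147.0808
  f2: (p13, p11, p5) → 84.3046
  f3: (p13, p12, p5) → 69.1542
  f4: (p16, p10, p5) → 45.0177
  f5: (p16, p12, p5) → 67.8790
  f6: (p16, p12, p10) → 97.5767
  f7: (p2, p4, p11) → 13.3458
  f8: (p2, p13, p11) → 63.5407
  f9: (p2, p12, p4) → 10.7369
  f10: (p2, p13, p12) → 54.0869
  f11: (p17, p12, p10) → 74.6200
  f12: (p17, p12, p4) → 47.8987
  f13: (p14, p10, p11) → 61.4101
  f14: (p14, p17, p10) → 32.9366
  f15: (p14, p4, p11) → 48.5900
  f16: (p1, p17, p4) → 16.4357
  f17: (p1, p14, p4) → 1.4926
  f18: (p1, p14, p17) → 8.4675
Σ area = 944.575

Euler characteristic 11−27+18 = 2 ✓

facets=18 area=944.575


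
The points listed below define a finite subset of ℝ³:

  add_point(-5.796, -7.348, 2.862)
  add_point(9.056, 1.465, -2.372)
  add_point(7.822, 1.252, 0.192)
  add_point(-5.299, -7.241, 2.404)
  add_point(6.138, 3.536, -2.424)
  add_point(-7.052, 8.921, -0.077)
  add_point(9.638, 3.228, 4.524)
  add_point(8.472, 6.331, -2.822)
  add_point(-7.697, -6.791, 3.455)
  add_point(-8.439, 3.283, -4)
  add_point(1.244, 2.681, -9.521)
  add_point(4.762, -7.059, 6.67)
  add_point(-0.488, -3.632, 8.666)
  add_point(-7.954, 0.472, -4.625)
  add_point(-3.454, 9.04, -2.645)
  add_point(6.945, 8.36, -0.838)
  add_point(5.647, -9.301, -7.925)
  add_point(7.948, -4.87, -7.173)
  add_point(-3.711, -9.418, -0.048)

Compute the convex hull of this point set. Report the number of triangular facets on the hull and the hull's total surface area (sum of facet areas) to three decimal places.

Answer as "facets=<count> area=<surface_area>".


facets=26 area=1028.986

Extreme-point indices: [1, 5, 6, 7, 8, 9, 10, 11, 12, 13, 14, 15, 16, 17, 18] — 15 of 19 on the boundary.

Triangle areas on the boundary:
  f1: (p14, p10, p9) → 38.9294
  f2: (p16, p17, p10) → 24.8763
  f3: (p1, p17, p6) → 17.7981
  f4: (p5, p12, p6) → 103.7873
  f5: (p5, p8, p12) → 73.9224
  f6: (p5, p14, p9) → 15.3351
  f7: (p5, p8, p9) → 41.9389
  f8: (p13, p10, p9) → 15.5384
  f9: (p13, p16, p10) → 68.4437
  f10: (p13, p16, p18) → 71.5161
  f11: (p13, p8, p9) → 13.8489
  f12: (p13, p8, p18) → 31.9120
  f13: (p11, p16, p18) → 66.3666
  f14: (p11, p8, p18) → 32.7037
  f15: (p11, p8, p12) → 29.9213
  f16: (p11, p12, p6) → 38.0162
  f17: (p11, p17, p6) → 76.0444
  f18: (p11, p16, p17) → 36.1333
  f19: (p15, p14, p10) → 51.5284
  f20: (p15, p5, p6) → 52.2914
  f21: (p15, p5, p14) → 16.7225
  f22: (p7, p17, p10) → 51.3041
  f23: (p7, p15, p10) → 16.2298
  f24: (p7, p1, p17) → 13.9199
  f25: (p7, p1, p6) → 17.3851
  f26: (p7, p15, p6) → 12.5727
Σ area = 1028.986

Check V−E+F: 15 − 39 + 26 = 2.


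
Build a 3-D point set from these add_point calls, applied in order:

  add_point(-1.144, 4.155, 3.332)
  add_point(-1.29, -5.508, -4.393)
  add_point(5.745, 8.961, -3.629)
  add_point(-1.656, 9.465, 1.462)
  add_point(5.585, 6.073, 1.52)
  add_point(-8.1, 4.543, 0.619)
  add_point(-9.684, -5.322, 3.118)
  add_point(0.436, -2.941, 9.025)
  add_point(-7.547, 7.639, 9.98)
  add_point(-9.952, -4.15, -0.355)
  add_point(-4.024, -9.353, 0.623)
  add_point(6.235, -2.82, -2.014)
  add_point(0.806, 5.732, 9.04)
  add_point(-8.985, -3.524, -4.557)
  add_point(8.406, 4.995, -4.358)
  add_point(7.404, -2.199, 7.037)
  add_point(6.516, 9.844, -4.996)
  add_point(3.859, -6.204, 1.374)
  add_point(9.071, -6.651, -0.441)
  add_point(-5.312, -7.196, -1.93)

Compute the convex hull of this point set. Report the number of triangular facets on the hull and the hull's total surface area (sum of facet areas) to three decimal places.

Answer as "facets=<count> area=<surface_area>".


facets=28 area=1027.767

Hull vertices (16/20): indices [1, 3, 4, 5, 6, 7, 8, 9, 10, 12, 13, 14, 15, 16, 18, 19].

Area of each hull facet:
  f1: (p5, p8, p9) → 40.0726
  f2: (p6, p8, p9) → 26.8413
  f3: (p6, p7, p8) → 75.4167
  f4: (p15, p7, p18) → 30.1192
  f5: (p13, p1, p16) → 66.8792
  f6: (p13, p5, p9) → 19.4154
  f7: (p13, p5, p16) → 78.4346
  f8: (p14, p1, p18) → 66.2266
  f9: (p14, p1, p16) → 33.7483
  f10: (p14, p15, p18) → 53.2188
  f11: (p14, p15, p16) → 29.1516
  f12: (p3, p8, p16) → 17.5408
  f13: (p3, p5, p16) → 34.6800
  f14: (p3, p5, p8) → 37.9762
  f15: (p10, p7, p18) → 69.3099
  f16: (p10, p1, p18) → 38.3279
  f17: (p10, p6, p7) → 40.9521
  f18: (p10, p6, p9) → 13.5129
  f19: (p10, p13, p9) → 17.2953
  f20: (p4, p15, p16) → 19.9748
  f21: (p12, p7, p8) → 36.8012
  f22: (p12, p15, p7) → 31.2948
  f23: (p12, p4, p15) → 41.3968
  f24: (p12, p8, p16) → 62.2510
  f25: (p12, p4, p16) → 19.8696
  f26: (p19, p13, p1) → 14.5395
  f27: (p19, p10, p1) → 8.6511
  f28: (p19, p10, p13) → 3.8688
Σ area = 1027.767

Check V−E+F: 16 − 42 + 28 = 2.


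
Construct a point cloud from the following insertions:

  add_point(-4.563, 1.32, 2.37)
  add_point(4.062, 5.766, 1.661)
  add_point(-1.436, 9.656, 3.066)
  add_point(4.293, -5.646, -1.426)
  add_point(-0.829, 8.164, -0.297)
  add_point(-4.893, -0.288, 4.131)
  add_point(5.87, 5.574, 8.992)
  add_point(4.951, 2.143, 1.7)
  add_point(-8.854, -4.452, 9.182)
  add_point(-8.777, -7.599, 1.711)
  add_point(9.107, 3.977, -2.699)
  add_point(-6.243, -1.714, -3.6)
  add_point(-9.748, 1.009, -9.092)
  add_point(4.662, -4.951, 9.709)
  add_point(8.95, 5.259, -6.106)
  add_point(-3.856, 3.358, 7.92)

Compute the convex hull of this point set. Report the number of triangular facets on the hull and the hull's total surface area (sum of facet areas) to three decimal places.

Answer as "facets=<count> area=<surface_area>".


facets=18 area=1026.129

Extreme-point indices: [2, 3, 4, 6, 8, 9, 10, 12, 13, 14, 15] — 11 of 16 on the boundary.

Per-facet area ½‖(b−a)×(c−a)‖:
  f1: (p3, p9, p12) → 92.0984
  f2: (p3, p13, p10) → 60.4069
  f3: (p3, p13, p9) → 74.4328
  f4: (p4, p2, p12) → 20.4918
  f5: (p8, p9, p12) → 49.3342
  f6: (p8, p2, p12) → 135.1570
  f7: (p8, p13, p9) → 54.8628
  f8: (p14, p3, p12) → 108.3190
  f9: (p14, p3, p10) → 18.0635
  f10: (p14, p4, p12) → 84.3246
  f11: (p14, p4, p2) → 16.0296
  f12: (p6, p8, p13) → 71.6627
  f13: (p6, p13, p10) → 64.9212
  f14: (p6, p14, p10) → 12.2272
  f15: (p6, p14, p2) → 71.8758
  f16: (p15, p8, p2) → 19.4010
  f17: (p15, p6, p2) → 38.4411
  f18: (p15, p6, p8) → 34.0794
Σ area = 1026.129

Check V−E+F: 11 − 27 + 18 = 2.


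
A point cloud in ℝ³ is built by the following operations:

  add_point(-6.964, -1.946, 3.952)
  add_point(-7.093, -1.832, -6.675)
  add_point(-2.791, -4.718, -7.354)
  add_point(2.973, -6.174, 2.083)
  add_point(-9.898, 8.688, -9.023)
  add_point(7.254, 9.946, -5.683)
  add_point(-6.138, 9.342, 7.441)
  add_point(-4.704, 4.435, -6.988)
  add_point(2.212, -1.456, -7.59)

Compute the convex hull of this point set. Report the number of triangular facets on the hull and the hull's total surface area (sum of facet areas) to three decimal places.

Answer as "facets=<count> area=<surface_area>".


facets=12 area=842.945

8 of the 9 inputs are extreme points: [0, 1, 2, 3, 4, 5, 6, 8].

Triangle areas on the boundary:
  f1: (p6, p5, p4) → 135.2726
  f2: (p6, p3, p5) → 150.4785
  f3: (p8, p3, p5) → 66.1872
  f4: (p8, p2, p3) → 31.4900
  f5: (p8, p5, p4) → 96.6061
  f6: (p8, p2, p4) → 45.4186
  f7: (p1, p2, p4) → 20.7297
  f8: (p0, p2, p3) → 56.6678
  f9: (p0, p1, p2) → 27.5839
  f10: (p0, p6, p3) → 60.6820
  f11: (p0, p6, p4) → 94.1432
  f12: (p0, p1, p4) → 57.6850
Σ area = 842.945

Euler characteristic 8−18+12 = 2 ✓


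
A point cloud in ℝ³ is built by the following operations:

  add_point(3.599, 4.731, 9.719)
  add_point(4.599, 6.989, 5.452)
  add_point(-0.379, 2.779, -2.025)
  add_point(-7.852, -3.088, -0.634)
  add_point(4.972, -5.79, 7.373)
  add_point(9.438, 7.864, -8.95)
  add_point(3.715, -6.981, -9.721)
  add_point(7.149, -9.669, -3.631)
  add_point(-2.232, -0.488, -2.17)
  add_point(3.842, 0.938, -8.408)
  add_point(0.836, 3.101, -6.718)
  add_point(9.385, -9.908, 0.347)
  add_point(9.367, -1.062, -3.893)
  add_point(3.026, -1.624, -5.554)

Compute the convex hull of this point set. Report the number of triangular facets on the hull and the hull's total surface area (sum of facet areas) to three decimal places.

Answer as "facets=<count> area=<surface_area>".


facets=20 area=872.576

Points on the hull: [0, 1, 2, 3, 4, 5, 6, 7, 9, 10, 11, 12] (12 of 14).

Per-facet area ½‖(b−a)×(c−a)‖:
  f1: (p1, p0, p3) → 41.9857
  f2: (p1, p0, p5) → 15.5618
  f3: (p4, p11, p3) → 70.8968
  f4: (p4, p0, p3) → 82.3237
  f5: (p4, p0, p11) → 38.0540
  f6: (p12, p11, p5) → 3.4720
  f7: (p12, p0, p5) → 80.9753
  f8: (p12, p0, p11) → 77.8146
  f9: (p10, p6, p3) → 66.2813
  f10: (p10, p1, p5) → 66.0882
  f11: (p7, p11, p5) → 40.9570
  f12: (p7, p6, p5) → 59.1466
  f13: (p7, p11, p3) → 36.2385
  f14: (p7, p6, p3) → 56.9282
  f15: (p9, p6, p5) → 23.0260
  f16: (p9, p10, p5) → 18.1044
  f17: (p9, p10, p6) → 13.3068
  f18: (p2, p1, p3) → 40.0667
  f19: (p2, p10, p3) → 21.6230
  f20: (p2, p10, p1) → 19.7256
Σ area = 872.576

Check V−E+F: 12 − 30 + 20 = 2.


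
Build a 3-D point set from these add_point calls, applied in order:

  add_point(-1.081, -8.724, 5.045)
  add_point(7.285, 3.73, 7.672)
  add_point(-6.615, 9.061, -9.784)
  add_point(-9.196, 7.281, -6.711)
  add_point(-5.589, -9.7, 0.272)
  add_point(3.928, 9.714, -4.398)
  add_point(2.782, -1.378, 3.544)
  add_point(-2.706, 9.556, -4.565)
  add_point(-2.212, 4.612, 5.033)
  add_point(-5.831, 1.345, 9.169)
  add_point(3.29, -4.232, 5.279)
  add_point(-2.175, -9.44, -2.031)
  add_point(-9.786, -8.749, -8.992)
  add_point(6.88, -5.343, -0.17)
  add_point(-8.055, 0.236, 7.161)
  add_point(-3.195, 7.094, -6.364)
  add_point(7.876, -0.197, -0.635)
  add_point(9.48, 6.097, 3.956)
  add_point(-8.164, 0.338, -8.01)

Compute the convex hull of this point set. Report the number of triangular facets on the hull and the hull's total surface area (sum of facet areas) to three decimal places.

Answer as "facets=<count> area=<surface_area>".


facets=28 area=1147.129

Extreme-point indices: [0, 1, 2, 3, 4, 5, 7, 8, 9, 10, 11, 12, 13, 14, 16, 17] — 16 of 19 on the boundary.

Per-facet area ½‖(b−a)×(c−a)‖:
  f1: (p3, p2, p12) → 33.6464
  f2: (p7, p3, p2) → 14.1289
  f3: (p7, p3, p9) → 58.5357
  f4: (p1, p0, p9) → 76.4678
  f5: (p5, p16, p17) → 40.5988
  f6: (p5, p7, p17) → 29.9660
  f7: (p5, p7, p2) → 17.0413
  f8: (p5, p2, p12) → 105.3948
  f9: (p5, p16, p12) → 120.3630
  f10: (p11, p4, p12) → 20.7604
  f11: (p11, p4, p0) → 13.4953
  f12: (p14, p3, p12) → 119.7785
  f13: (p14, p3, p9) → 22.2175
  f14: (p14, p4, p12) → 59.0540
  f15: (p14, p0, p9) → 18.4389
  f16: (p14, p4, p0) → 37.8097
  f17: (p8, p7, p9) → 21.5182
  f18: (p8, p1, p9) → 29.9167
  f19: (p8, p7, p17) → 63.6779
  f20: (p8, p1, p17) → 23.9415
  f21: (p13, p11, p0) → 33.9764
  f22: (p13, p16, p17) → 13.5761
  f23: (p13, p1, p17) → 29.3370
  f24: (p13, p16, p12) → 48.1293
  f25: (p13, p11, p12) → 34.1983
  f26: (p10, p1, p0) → 10.6516
  f27: (p10, p13, p0) → 20.2159
  f28: (p10, p13, p1) → 30.2935
Σ area = 1147.129

Check V−E+F: 16 − 42 + 28 = 2.


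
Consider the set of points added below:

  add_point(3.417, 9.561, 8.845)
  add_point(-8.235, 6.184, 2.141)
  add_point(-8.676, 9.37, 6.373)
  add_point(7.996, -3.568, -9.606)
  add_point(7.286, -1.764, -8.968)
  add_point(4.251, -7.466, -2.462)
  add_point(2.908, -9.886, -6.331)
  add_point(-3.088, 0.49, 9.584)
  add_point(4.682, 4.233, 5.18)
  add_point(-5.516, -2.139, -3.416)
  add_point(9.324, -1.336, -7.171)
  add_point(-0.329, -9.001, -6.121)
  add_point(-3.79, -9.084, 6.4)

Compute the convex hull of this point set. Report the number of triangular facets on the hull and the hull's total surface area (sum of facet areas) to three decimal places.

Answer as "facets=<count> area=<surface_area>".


13 of the 13 inputs are extreme points: [0, 1, 2, 3, 4, 5, 6, 7, 8, 9, 10, 11, 12].

Facet areas (half cross-product norm):
  f1: (p0, p7, p2) → 56.7827
  f2: (p3, p5, p10) → 15.8380
  f3: (p3, p5, p6) → 20.2638
  f4: (p12, p5, p6) → 27.0023
  f5: (p12, p7, p2) → 42.6977
  f6: (p12, p0, p7) → 34.8917
  f7: (p12, p1, p2) → 40.6075
  f8: (p12, p1, p9) → 62.8627
  f9: (p11, p3, p6) → 13.5226
  f10: (p11, p3, p9) → 46.8716
  f11: (p11, p12, p6) → 20.7281
  f12: (p11, p12, p9) → 52.6664
  f13: (p4, p1, p9) → 65.2777
  f14: (p4, p3, p9) → 12.9302
  f15: (p4, p3, p10) → 2.7970
  f16: (p4, p1, p2) → 38.1082
  f17: (p4, p0, p2) → 132.4561
  f18: (p4, p0, p10) → 25.7143
  f19: (p8, p12, p0) → 44.0784
  f20: (p8, p12, p5) → 81.3086
  f21: (p8, p0, p10) → 24.3699
  f22: (p8, p5, p10) → 61.7881
Σ area = 923.564

Euler: V−E+F = 13−33+22 = 2.

facets=22 area=923.564


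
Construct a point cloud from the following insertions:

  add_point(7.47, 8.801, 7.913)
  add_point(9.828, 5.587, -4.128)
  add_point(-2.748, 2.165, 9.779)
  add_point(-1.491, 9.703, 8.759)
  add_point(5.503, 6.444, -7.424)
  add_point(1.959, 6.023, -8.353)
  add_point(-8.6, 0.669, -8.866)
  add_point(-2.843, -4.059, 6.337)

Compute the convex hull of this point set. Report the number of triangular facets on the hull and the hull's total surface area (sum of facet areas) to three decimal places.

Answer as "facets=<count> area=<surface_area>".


Hull vertices (8/8): indices [0, 1, 2, 3, 4, 5, 6, 7].

Per-facet area ½‖(b−a)×(c−a)‖:
  f1: (p7, p1, p6) → 147.2403
  f2: (p0, p7, p1) → 103.4652
  f3: (p5, p3, p6) → 105.6267
  f4: (p2, p3, p6) → 75.5524
  f5: (p2, p7, p6) → 59.0593
  f6: (p2, p0, p3) → 34.7695
  f7: (p2, p0, p7) → 40.0043
  f8: (p4, p1, p6) → 29.1735
  f9: (p4, p5, p6) → 8.6255
  f10: (p4, p0, p1) → 32.2506
  f11: (p4, p0, p3) → 70.7335
  f12: (p4, p5, p3) → 32.7919
Σ area = 739.293

Check V−E+F: 8 − 18 + 12 = 2.

facets=12 area=739.293


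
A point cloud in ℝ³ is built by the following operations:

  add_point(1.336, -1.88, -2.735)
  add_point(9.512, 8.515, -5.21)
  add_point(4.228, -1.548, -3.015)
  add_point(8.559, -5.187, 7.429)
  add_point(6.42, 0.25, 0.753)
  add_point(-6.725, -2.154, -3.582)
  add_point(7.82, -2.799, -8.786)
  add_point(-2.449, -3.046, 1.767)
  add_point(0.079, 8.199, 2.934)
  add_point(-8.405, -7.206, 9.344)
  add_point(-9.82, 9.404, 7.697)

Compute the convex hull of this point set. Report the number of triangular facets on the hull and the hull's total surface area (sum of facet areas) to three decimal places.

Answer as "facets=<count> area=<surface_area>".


facets=10 area=1038.712

Points on the hull: [1, 3, 5, 6, 8, 9, 10] (7 of 11).

Facet areas (half cross-product norm):
  f1: (p3, p9, p10) → 143.8439
  f2: (p3, p6, p1) → 96.9935
  f3: (p3, p6, p9) → 140.5366
  f4: (p5, p1, p10) → 157.9442
  f5: (p5, p6, p1) → 92.6556
  f6: (p5, p9, p10) → 105.1962
  f7: (p5, p6, p9) → 98.6095
  f8: (p8, p1, p10) → 20.0739
  f9: (p8, p3, p10) → 82.0754
  f10: (p8, p3, p1) → 100.7828
Σ area = 1038.712

Euler characteristic 7−15+10 = 2 ✓


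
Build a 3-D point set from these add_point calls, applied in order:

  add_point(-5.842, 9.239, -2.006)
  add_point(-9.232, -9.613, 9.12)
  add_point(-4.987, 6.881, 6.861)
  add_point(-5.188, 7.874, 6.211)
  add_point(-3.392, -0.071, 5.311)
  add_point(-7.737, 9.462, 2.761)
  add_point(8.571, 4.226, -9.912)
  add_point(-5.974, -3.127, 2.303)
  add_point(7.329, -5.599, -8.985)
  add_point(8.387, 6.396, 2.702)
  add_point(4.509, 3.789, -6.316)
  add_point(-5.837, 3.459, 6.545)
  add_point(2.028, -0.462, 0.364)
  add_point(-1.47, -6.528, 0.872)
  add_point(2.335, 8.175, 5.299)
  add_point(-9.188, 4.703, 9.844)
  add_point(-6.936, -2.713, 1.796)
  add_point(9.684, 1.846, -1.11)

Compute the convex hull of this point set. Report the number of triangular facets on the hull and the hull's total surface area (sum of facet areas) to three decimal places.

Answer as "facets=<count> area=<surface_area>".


facets=18 area=1049.638

Hull vertices (11/18): indices [0, 1, 3, 5, 6, 8, 9, 14, 15, 16, 17].

Facet areas (half cross-product norm):
  f1: (p8, p17, p1) → 132.8515
  f2: (p8, p6, p17) → 43.1222
  f3: (p0, p8, p6) → 84.6235
  f4: (p0, p14, p5) → 26.6232
  f5: (p15, p5, p1) → 53.4259
  f6: (p15, p14, p1) → 89.1663
  f7: (p9, p6, p17) → 25.7975
  f8: (p9, p17, p1) → 73.8074
  f9: (p9, p14, p1) → 69.4607
  f10: (p9, p0, p6) → 94.3013
  f11: (p9, p0, p14) → 33.9013
  f12: (p16, p0, p8) → 113.4770
  f13: (p16, p8, p1) → 81.4211
  f14: (p16, p5, p1) → 50.7871
  f15: (p16, p0, p5) → 31.1109
  f16: (p3, p14, p5) → 15.5041
  f17: (p3, p15, p5) → 13.8464
  f18: (p3, p15, p14) → 16.4104
Σ area = 1049.638

Euler characteristic 11−27+18 = 2 ✓


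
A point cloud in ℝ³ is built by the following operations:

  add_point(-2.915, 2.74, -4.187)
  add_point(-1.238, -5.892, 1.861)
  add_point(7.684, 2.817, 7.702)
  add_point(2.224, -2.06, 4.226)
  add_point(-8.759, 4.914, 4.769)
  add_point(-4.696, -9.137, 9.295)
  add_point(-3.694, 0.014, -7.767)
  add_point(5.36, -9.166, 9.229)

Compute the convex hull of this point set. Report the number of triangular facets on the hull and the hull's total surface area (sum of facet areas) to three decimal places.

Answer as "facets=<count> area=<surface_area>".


7 of the 8 inputs are extreme points: [0, 1, 2, 4, 5, 6, 7].

Area of each hull facet:
  f1: (p5, p2, p4) → 116.6494
  f2: (p6, p5, p4) → 108.8734
  f3: (p7, p5, p2) → 60.7630
  f4: (p7, p6, p2) → 117.9663
  f5: (p0, p2, p4) → 83.9843
  f6: (p0, p6, p4) → 18.4765
  f7: (p0, p6, p2) → 25.9163
  f8: (p1, p6, p5) → 30.1000
  f9: (p1, p7, p5) → 40.7001
  f10: (p1, p7, p6) → 28.1255
Σ area = 631.555

Euler characteristic 7−15+10 = 2 ✓

facets=10 area=631.555


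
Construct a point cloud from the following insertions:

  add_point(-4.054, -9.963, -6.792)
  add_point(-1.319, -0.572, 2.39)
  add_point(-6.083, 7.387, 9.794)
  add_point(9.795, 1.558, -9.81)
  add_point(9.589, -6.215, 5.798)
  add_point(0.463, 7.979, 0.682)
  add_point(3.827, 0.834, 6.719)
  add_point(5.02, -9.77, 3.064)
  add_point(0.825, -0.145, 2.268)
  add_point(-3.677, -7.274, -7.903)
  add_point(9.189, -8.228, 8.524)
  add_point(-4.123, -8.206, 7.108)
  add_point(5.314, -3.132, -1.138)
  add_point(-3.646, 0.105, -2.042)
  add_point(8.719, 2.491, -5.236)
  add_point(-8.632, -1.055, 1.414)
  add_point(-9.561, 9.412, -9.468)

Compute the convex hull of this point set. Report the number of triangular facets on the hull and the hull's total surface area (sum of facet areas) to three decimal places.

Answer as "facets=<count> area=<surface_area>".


Extreme-point indices: [0, 2, 3, 4, 5, 6, 7, 9, 10, 11, 14, 15, 16] — 13 of 17 on the boundary.

Facet areas (half cross-product norm):
  f1: (p9, p3, p16) → 139.6105
  f2: (p9, p0, p16) → 13.6484
  f3: (p9, p0, p3) → 18.0772
  f4: (p5, p3, p16) → 110.6686
  f5: (p5, p2, p16) → 79.3394
  f6: (p15, p0, p16) → 97.8487
  f7: (p15, p2, p16) → 91.9765
  f8: (p14, p5, p3) → 18.5222
  f9: (p6, p10, p2) → 37.9005
  f10: (p6, p5, p2) → 52.6495
  f11: (p6, p14, p5) → 55.2153
  f12: (p11, p15, p0) → 63.2492
  f13: (p11, p10, p2) → 106.1177
  f14: (p11, p15, p2) → 61.9943
  f15: (p4, p6, p10) → 14.8921
  f16: (p4, p6, p14) → 57.9753
  f17: (p4, p10, p3) → 6.0039
  f18: (p4, p14, p3) → 26.6275
  f19: (p7, p11, p0) → 64.3219
  f20: (p7, p11, p10) → 34.9644
  f21: (p7, p0, p3) → 112.0945
  f22: (p7, p10, p3) → 60.4636
Σ area = 1324.161

Check V−E+F: 13 − 33 + 22 = 2.

facets=22 area=1324.161


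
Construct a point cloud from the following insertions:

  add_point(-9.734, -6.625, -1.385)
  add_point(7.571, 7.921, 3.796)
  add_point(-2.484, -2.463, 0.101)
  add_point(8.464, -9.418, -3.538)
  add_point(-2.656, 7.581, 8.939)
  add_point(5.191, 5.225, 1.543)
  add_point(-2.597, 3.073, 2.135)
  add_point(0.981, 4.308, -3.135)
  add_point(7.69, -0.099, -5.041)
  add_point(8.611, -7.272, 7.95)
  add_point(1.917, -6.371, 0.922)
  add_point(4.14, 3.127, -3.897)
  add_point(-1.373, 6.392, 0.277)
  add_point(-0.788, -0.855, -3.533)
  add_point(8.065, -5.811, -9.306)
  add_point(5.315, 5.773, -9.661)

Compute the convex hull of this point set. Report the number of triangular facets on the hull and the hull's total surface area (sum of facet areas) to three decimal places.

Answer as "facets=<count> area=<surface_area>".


Extreme-point indices: [0, 1, 3, 4, 8, 9, 12, 14, 15] — 9 of 16 on the boundary.

Facet areas (half cross-product norm):
  f1: (p14, p15, p0) → 114.6689
  f2: (p4, p9, p0) → 161.9687
  f3: (p4, p1, p9) → 90.0378
  f4: (p4, p15, p1) → 75.7666
  f5: (p3, p1, p9) → 91.9279
  f6: (p3, p14, p1) → 63.3883
  f7: (p3, p9, p0) → 107.4124
  f8: (p3, p14, p0) → 63.1122
  f9: (p8, p15, p1) → 46.6676
  f10: (p8, p14, p1) → 8.3376
  f11: (p8, p14, p15) → 26.9965
  f12: (p12, p15, p0) → 91.9940
  f13: (p12, p4, p0) → 68.0806
  f14: (p12, p4, p15) → 23.0988
Σ area = 1033.458

Euler characteristic 9−21+14 = 2 ✓

facets=14 area=1033.458
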